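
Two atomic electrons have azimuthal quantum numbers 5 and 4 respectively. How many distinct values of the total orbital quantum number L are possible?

9

The total orbital quantum number L ranges from |l₁ − l₂| to l₁ + l₂ in integer steps.
Allowed values: L = 1, 2, 3, 4, 5, 6, 7, 8, 9.
That is 9 values.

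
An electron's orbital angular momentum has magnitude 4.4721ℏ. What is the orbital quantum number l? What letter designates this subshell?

(|L|/ℏ)² = l(l+1) = 20.
l² + l − 20 = 0 ⇒ l = 4.

l = 4 (g orbital)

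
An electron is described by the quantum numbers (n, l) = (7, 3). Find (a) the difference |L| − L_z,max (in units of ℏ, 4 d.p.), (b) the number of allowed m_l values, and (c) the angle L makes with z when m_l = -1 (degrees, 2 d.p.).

|L| − L_z,max = (2√3 − 3)ℏ ≈ 0.4641ℏ.
There are 2l+1 = 7 values of m_l.
For m_l = -1: cos θ = -1/√12, θ ≈ 106.78°.

|L|−L_z,max ≈ 0.4641ℏ; 7 values; θ(m_l=-1) ≈ 106.78°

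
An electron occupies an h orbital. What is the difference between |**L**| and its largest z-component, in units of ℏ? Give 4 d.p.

|L| − L_z,max ≈ 0.4772ℏ

For an h orbital, l = 5.
|L| = √30 ℏ ≈ 5.4772ℏ, while L_z,max = lℏ = 5ℏ.
The difference is (√30 − 5)ℏ ≈ 0.4772ℏ.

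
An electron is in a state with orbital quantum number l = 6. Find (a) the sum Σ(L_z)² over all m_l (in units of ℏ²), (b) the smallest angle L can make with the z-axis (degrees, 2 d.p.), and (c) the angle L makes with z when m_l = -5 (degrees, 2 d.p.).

Σ m_l² = 182, so Σ(L_z)² = 182 ℏ².
cos θ_min = 6/√42, so θ_min ≈ 22.21°.
For m_l = -5: cos θ = -5/√42, θ ≈ 140.49°.

Σ(L_z)² = 182 ℏ²; θ_min ≈ 22.21°; θ(m_l=-5) ≈ 140.49°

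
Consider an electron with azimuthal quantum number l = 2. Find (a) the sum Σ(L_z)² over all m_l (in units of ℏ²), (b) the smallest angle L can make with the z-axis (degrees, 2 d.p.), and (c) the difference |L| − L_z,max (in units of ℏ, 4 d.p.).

Σ(L_z)² = 10 ℏ²; θ_min ≈ 35.26°; |L|−L_z,max ≈ 0.4495ℏ

Σ m_l² = 10, so Σ(L_z)² = 10 ℏ².
cos θ_min = 2/√6, so θ_min ≈ 35.26°.
|L| − L_z,max = (√6 − 2)ℏ ≈ 0.4495ℏ.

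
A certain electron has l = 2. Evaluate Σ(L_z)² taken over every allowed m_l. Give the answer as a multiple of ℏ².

The allowed m_l values are -2, -1, 0, 1, 2.
Σ m_l² = l(l+1)(2l+1)/3 = 2·3·5/3 = 10.

Σ(L_z)² = 10 ℏ²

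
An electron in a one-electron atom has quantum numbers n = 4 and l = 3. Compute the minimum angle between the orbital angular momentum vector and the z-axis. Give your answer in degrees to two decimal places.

|L| = √(l(l+1)) ℏ = 2√3 ℏ.
The smallest angle corresponds to the largest L_z, i.e. m_l = l = 3, giving L_z = 3ℏ.
cos θ_min = 3/√12, so θ_min ≈ 30.00°.

θ_min ≈ 30.00°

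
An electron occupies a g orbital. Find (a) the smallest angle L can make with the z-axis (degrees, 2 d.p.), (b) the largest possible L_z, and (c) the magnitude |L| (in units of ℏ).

A g state has l = 4.
cos θ_min = 4/√20, so θ_min ≈ 26.57°.
L_z,max = lℏ = 4ℏ.
|L| = ℏ√(4·5) = 2√5 ℏ ≈ 4.472ℏ.

θ_min ≈ 26.57°; L_z,max = 4ℏ; |L| = 2√5 ℏ ≈ 4.472ℏ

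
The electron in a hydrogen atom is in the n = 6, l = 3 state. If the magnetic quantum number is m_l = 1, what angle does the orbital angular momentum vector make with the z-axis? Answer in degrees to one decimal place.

θ ≈ 73.2°

|L| = ℏ√(l(l+1)) = 2√3 ℏ.
L_z = m_l ℏ = 1ℏ.
cos θ = L_z/|L| = 1/√12, so θ ≈ 73.2°.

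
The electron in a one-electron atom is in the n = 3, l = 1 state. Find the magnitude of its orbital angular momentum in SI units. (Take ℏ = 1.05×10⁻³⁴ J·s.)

|L| = 1.48×10⁻³⁴ J·s

|L| = ℏ√(l(l+1)) = ℏ√(1·2) = √2 ℏ
Numerically, |L| = 1.414 × (1.05×10⁻³⁴ J·s) = 1.48×10⁻³⁴ J·s.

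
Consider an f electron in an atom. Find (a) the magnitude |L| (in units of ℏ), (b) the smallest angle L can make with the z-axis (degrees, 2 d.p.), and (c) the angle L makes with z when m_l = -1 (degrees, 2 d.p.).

|L| = 2√3 ℏ ≈ 3.464ℏ; θ_min ≈ 30.00°; θ(m_l=-1) ≈ 106.78°

For an f orbital, l = 3.
|L| = ℏ√(3·4) = 2√3 ℏ ≈ 3.464ℏ.
cos θ_min = 3/√12, so θ_min ≈ 30.00°.
For m_l = -1: cos θ = -1/√12, θ ≈ 106.78°.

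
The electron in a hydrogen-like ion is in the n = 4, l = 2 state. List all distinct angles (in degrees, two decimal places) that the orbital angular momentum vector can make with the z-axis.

|L|² = l(l+1)ℏ² = 6ℏ², so |L| = √6 ℏ.
cos θ = m_l/√6 for each m_l ∈ {-2, -1, 0, 1, 2}.

θ ∈ {35.26°, 65.91°, 90.00°, 114.09°, 144.74°}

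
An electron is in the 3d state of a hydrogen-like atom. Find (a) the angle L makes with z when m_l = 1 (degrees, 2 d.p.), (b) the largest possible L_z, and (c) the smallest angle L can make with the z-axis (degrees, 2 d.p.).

For 3d, l = 2.
For m_l = 1: cos θ = 1/√6, θ ≈ 65.91°.
L_z,max = lℏ = 2ℏ.
cos θ_min = 2/√6, so θ_min ≈ 35.26°.

θ(m_l=1) ≈ 65.91°; L_z,max = 2ℏ; θ_min ≈ 35.26°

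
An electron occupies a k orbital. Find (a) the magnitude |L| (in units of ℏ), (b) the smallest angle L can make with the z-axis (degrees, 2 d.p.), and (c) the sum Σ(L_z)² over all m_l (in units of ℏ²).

|L| = 2√14 ℏ ≈ 7.483ℏ; θ_min ≈ 20.70°; Σ(L_z)² = 280 ℏ²

For a k orbital, l = 7.
|L| = ℏ√(7·8) = 2√14 ℏ ≈ 7.483ℏ.
cos θ_min = 7/√56, so θ_min ≈ 20.70°.
Σ m_l² = 280, so Σ(L_z)² = 280 ℏ².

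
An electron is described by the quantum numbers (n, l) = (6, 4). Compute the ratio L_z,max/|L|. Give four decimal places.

|L| = 2√5 ℏ ≈ 4.4721ℏ, while L_z,max = lℏ = 4ℏ.
L_z,max/|L| = 4/√20 = 0.8944.

L_z,max/|L| = 0.8944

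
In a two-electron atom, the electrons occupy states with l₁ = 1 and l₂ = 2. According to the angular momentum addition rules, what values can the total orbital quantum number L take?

L runs from |1 − 2| = 1 to 1 + 2 = 3.
So L can be 1, 2, 3.

L = 1, 2, 3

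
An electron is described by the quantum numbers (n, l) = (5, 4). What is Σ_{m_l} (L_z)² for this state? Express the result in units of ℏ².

m_l runs from −4 to 4, i.e. {-4, -3, -2, -1, 0, 1, 2, 3, 4}.
Summing m² from −4 to 4: Σ m_l² = 60.

Σ(L_z)² = 60 ℏ²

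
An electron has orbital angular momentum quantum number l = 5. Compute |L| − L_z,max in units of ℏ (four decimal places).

|L| = √30 ℏ ≈ 5.4772ℏ, while L_z,max = lℏ = 5ℏ.
The difference is (√30 − 5)ℏ ≈ 0.4772ℏ.

|L| − L_z,max ≈ 0.4772ℏ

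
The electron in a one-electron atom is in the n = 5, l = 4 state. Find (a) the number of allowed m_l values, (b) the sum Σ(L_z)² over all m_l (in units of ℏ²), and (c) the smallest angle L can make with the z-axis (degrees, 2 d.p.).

9 values; Σ(L_z)² = 60 ℏ²; θ_min ≈ 26.57°

There are 2l+1 = 9 values of m_l.
Σ m_l² = 60, so Σ(L_z)² = 60 ℏ².
cos θ_min = 4/√20, so θ_min ≈ 26.57°.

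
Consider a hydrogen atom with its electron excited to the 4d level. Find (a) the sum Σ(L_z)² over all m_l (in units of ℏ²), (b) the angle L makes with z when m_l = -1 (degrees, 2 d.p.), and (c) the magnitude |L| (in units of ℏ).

The 4d level has l = 2.
Σ m_l² = 10, so Σ(L_z)² = 10 ℏ².
For m_l = -1: cos θ = -1/√6, θ ≈ 114.09°.
|L| = ℏ√(2·3) = √6 ℏ ≈ 2.449ℏ.

Σ(L_z)² = 10 ℏ²; θ(m_l=-1) ≈ 114.09°; |L| = √6 ℏ ≈ 2.449ℏ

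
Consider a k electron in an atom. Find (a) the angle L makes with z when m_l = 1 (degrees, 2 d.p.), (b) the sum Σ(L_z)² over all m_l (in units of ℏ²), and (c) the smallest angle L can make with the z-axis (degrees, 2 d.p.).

For a k orbital, l = 7.
For m_l = 1: cos θ = 1/√56, θ ≈ 82.32°.
Σ m_l² = 280, so Σ(L_z)² = 280 ℏ².
cos θ_min = 7/√56, so θ_min ≈ 20.70°.

θ(m_l=1) ≈ 82.32°; Σ(L_z)² = 280 ℏ²; θ_min ≈ 20.70°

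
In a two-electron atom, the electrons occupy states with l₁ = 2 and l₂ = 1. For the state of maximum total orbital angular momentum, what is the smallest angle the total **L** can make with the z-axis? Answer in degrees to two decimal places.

θ_min ≈ 30.00°

L runs from |2 − 1| = 1 to 2 + 1 = 3.
L ∈ {1, 2, 3}.
The maximum is L = 3, with |L_tot| = ℏ√(3·4) = 2√3 ℏ.
The minimum angle with z is arccos(3/√12) ≈ 30.00°.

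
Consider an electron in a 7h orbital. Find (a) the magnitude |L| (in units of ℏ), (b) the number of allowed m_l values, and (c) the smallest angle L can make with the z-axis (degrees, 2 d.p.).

For 7h, l = 5.
|L| = ℏ√(5·6) = √30 ℏ ≈ 5.477ℏ.
There are 2l+1 = 11 values of m_l.
cos θ_min = 5/√30, so θ_min ≈ 24.09°.

|L| = √30 ℏ ≈ 5.477ℏ; 11 values; θ_min ≈ 24.09°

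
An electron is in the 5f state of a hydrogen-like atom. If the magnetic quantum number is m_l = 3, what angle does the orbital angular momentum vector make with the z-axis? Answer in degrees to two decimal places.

θ ≈ 30.00°

5f means n = 5, l = 3.
|L| = ℏ√(l(l+1)) = 2√3 ℏ.
L_z = m_l ℏ = 3ℏ.
cos θ = L_z/|L| = 3/√12, so θ ≈ 30.00°.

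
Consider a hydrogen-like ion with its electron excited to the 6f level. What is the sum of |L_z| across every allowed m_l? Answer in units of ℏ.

Σ|L_z| = 12 ℏ

The 6f level has l = 3.
m_l runs from −3 to 3, i.e. {-3, -2, -1, 0, 1, 2, 3}.
Σ|m_l| = l(l+1) = 12.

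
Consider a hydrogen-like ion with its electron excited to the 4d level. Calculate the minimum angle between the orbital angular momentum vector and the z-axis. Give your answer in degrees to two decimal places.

θ_min ≈ 35.26°

The 4d level has l = 2.
|L| = ℏ√(l(l+1)) = √6 ℏ.
The smallest angle corresponds to the largest L_z, i.e. m_l = l = 2, giving L_z = 2ℏ.
cos θ_min = 2/√6, so θ_min ≈ 35.26°.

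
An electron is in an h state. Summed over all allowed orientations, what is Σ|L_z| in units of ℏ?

The letter h corresponds to l = 5.
m_l runs from −5 to 5, i.e. {-5, -4, -3, -2, -1, 0, 1, 2, 3, 4, 5}.
Σ|m_l| = 2·5(5+1)/2 = 30.

Σ|L_z| = 30 ℏ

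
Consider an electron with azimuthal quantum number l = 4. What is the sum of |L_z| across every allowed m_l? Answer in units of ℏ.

m_l ∈ {-4, -3, -2, -1, 0, 1, 2, 3, 4}.
Σ|m_l| = l(l+1) = 20.

Σ|L_z| = 20 ℏ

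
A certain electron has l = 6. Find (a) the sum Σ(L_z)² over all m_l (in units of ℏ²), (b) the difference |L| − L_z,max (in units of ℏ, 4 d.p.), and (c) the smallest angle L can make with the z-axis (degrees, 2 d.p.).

Σ m_l² = 182, so Σ(L_z)² = 182 ℏ².
|L| − L_z,max = (√42 − 6)ℏ ≈ 0.4807ℏ.
cos θ_min = 6/√42, so θ_min ≈ 22.21°.

Σ(L_z)² = 182 ℏ²; |L|−L_z,max ≈ 0.4807ℏ; θ_min ≈ 22.21°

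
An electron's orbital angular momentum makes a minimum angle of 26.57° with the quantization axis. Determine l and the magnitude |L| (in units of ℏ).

l = 4, |L| = 2√5 ℏ ≈ 4.472ℏ

cos θ_min = l/√(l(l+1)) = √(l/(l+1)), so l/(l+1) = cos²(26.57°) = 0.7999.
l = cos²θ/sin²θ ≈ 4.
Then |L| = ℏ√(4·5) = 2√5 ℏ.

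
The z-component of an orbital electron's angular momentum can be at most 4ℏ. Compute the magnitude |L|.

Since max m_l = l, l = 4.
|L| = √(l(l+1)) ℏ = 2√5 ℏ.

|L| = 2√5 ℏ ≈ 4.472ℏ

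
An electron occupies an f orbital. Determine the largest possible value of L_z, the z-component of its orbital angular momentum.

L_z,max = 3ℏ

For an f orbital, l = 3.
L_z = m_l ℏ with m_l ∈ {−3, …, 3}; the maximum is m_l = 3.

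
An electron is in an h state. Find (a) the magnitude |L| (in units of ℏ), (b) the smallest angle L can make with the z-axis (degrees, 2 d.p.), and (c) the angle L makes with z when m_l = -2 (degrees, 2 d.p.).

|L| = √30 ℏ ≈ 5.477ℏ; θ_min ≈ 24.09°; θ(m_l=-2) ≈ 111.42°

An h state has l = 5.
|L| = ℏ√(5·6) = √30 ℏ ≈ 5.477ℏ.
cos θ_min = 5/√30, so θ_min ≈ 24.09°.
For m_l = -2: cos θ = -2/√30, θ ≈ 111.42°.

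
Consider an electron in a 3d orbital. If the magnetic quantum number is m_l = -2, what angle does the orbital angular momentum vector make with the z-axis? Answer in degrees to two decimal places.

θ ≈ 144.74°

The 3d subshell has l = 2.
|L| = ℏ√(l(l+1)) = √6 ℏ.
L_z = m_l ℏ = −2ℏ.
cos θ = L_z/|L| = -2/√6, so θ ≈ 144.74°.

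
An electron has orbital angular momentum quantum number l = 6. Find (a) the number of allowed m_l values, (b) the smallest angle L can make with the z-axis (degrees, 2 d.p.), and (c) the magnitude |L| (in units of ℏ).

13 values; θ_min ≈ 22.21°; |L| = √42 ℏ ≈ 6.481ℏ

There are 2l+1 = 13 values of m_l.
cos θ_min = 6/√42, so θ_min ≈ 22.21°.
|L| = ℏ√(6·7) = √42 ℏ ≈ 6.481ℏ.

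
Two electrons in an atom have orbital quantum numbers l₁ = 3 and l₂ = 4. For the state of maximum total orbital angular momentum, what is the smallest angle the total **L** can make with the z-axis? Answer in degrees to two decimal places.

L runs from |3 − 4| = 1 to 3 + 4 = 7.
Allowed values: L = 1, 2, 3, 4, 5, 6, 7.
The maximum is L = 7, with |L_tot| = ℏ√(7·8) = 2√14 ℏ.
The minimum angle with z is arccos(7/√56) ≈ 20.70°.

θ_min ≈ 20.70°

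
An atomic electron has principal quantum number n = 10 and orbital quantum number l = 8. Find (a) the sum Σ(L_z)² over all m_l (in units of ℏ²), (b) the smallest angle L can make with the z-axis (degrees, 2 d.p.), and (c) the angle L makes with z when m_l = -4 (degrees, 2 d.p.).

Σ(L_z)² = 408 ℏ²; θ_min ≈ 19.47°; θ(m_l=-4) ≈ 118.13°

Σ m_l² = 408, so Σ(L_z)² = 408 ℏ².
cos θ_min = 8/√72, so θ_min ≈ 19.47°.
For m_l = -4: cos θ = -4/√72, θ ≈ 118.13°.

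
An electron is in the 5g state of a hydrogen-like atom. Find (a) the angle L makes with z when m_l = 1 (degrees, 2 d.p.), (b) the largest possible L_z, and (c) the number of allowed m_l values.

5g means n = 5, l = 4.
For m_l = 1: cos θ = 1/√20, θ ≈ 77.08°.
L_z,max = lℏ = 4ℏ.
There are 2l+1 = 9 values of m_l.

θ(m_l=1) ≈ 77.08°; L_z,max = 4ℏ; 9 values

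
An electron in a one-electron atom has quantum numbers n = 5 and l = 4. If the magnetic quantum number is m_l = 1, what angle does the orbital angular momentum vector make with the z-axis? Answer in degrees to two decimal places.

θ ≈ 77.08°

|L|² = l(l+1)ℏ² = 20ℏ², so |L| = 2√5 ℏ.
L_z = m_l ℏ = 1ℏ.
cos θ = L_z/|L| = 1/√20, so θ ≈ 77.08°.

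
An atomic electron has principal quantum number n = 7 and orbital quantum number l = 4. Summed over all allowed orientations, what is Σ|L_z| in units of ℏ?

Σ|L_z| = 20 ℏ

m_l runs from −4 to 4, i.e. {-4, -3, -2, -1, 0, 1, 2, 3, 4}.
Σ|m_l| = 2·4(4+1)/2 = 20.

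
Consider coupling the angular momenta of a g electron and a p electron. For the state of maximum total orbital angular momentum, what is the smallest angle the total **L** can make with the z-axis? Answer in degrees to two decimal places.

θ_min ≈ 24.09°

The total orbital quantum number L ranges from |l₁ − l₂| to l₁ + l₂ in integer steps.
Allowed values: L = 3, 4, 5.
The maximum is L = 5, with |L_tot| = ℏ√(5·6) = √30 ℏ.
The minimum angle with z is arccos(5/√30) ≈ 24.09°.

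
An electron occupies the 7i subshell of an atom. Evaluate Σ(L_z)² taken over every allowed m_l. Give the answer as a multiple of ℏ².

Σ(L_z)² = 182 ℏ²

The 7i subshell has l = 6.
The allowed m_l values are -6, -5, -4, -3, -2, -1, 0, 1, 2, 3, 4, 5, 6.
Summing m² from −6 to 6: Σ m_l² = 182.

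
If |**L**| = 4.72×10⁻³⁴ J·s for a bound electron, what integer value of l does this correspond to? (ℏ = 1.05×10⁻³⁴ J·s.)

|L|/ℏ = (4.72×10⁻³⁴)/(1.05×10⁻³⁴) ≈ 4.495.
(|L|/ℏ)² = l(l+1) ≈ 20.21 ⇒ l = 4.

l = 4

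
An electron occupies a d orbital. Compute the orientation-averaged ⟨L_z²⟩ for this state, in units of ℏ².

For a d orbital, l = 2.
m_l ∈ {-2, -1, 0, 1, 2}.
Average of L_z² over 5 states: 10/5 ℏ² = 2 ℏ².

⟨L_z²⟩ = 2 ℏ²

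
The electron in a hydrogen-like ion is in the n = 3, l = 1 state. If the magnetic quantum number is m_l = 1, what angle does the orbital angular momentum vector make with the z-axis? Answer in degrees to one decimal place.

|L| = ℏ√(l(l+1)) = √2 ℏ.
L_z = m_l ℏ = 1ℏ.
cos θ = L_z/|L| = 1/√2, so θ ≈ 45.0°.

θ ≈ 45.0°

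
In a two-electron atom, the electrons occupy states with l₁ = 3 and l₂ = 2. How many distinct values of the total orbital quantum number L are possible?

5

Angular momentum addition gives L = |l₁ − l₂|, …, l₁ + l₂.
L ∈ {1, 2, 3, 4, 5}.
That is 5 values.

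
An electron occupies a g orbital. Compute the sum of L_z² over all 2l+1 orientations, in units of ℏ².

For a g orbital, l = 4.
m_l ∈ {-4, -3, -2, -1, 0, 1, 2, 3, 4}.
Σ m_l² = l(l+1)(2l+1)/3 = 4·5·9/3 = 60.

Σ(L_z)² = 60 ℏ²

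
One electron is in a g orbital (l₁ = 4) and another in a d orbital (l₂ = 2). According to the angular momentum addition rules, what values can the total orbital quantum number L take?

L = 2, 3, 4, 5, 6

By the triangle rule, |l₁ − l₂| ≤ L ≤ l₁ + l₂.
So L can be 2, 3, 4, 5, 6.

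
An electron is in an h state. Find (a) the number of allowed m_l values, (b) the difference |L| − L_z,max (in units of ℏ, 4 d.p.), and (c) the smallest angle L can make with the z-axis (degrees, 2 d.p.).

11 values; |L|−L_z,max ≈ 0.4772ℏ; θ_min ≈ 24.09°

For an h orbital, l = 5.
There are 2l+1 = 11 values of m_l.
|L| − L_z,max = (√30 − 5)ℏ ≈ 0.4772ℏ.
cos θ_min = 5/√30, so θ_min ≈ 24.09°.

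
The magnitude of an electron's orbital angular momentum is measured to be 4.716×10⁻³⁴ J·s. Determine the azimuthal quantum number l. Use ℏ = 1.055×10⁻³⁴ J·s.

l = 4

In units of ℏ, |L| ≈ 4.470.
l(l+1) ≈ 4.470² ≈ 19.98, so l = 4.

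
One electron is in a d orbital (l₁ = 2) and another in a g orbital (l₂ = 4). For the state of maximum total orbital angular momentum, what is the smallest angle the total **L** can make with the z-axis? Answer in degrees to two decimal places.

By the triangle rule, |l₁ − l₂| ≤ L ≤ l₁ + l₂.
Allowed values: L = 2, 3, 4, 5, 6.
The maximum is L = 6, with |L_tot| = ℏ√(6·7) = √42 ℏ.
The minimum angle with z is arccos(6/√42) ≈ 22.21°.

θ_min ≈ 22.21°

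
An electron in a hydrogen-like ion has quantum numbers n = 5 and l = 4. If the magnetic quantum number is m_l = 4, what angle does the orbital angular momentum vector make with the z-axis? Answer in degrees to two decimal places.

θ ≈ 26.57°

|L| = √(l(l+1)) ℏ = 2√5 ℏ.
L_z = m_l ℏ = 4ℏ.
cos θ = L_z/|L| = 4/√20, so θ ≈ 26.57°.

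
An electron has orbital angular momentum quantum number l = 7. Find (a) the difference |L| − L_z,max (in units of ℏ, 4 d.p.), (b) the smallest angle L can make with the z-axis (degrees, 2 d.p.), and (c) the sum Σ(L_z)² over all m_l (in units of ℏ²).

|L| − L_z,max = (2√14 − 7)ℏ ≈ 0.4833ℏ.
cos θ_min = 7/√56, so θ_min ≈ 20.70°.
Σ m_l² = 280, so Σ(L_z)² = 280 ℏ².

|L|−L_z,max ≈ 0.4833ℏ; θ_min ≈ 20.70°; Σ(L_z)² = 280 ℏ²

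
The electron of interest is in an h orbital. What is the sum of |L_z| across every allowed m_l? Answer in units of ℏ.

Σ|L_z| = 30 ℏ

For an h orbital, l = 5.
m_l ∈ {-5, -4, -3, -2, -1, 0, 1, 2, 3, 4, 5}.
Σ|m_l| = 2·5(5+1)/2 = 30.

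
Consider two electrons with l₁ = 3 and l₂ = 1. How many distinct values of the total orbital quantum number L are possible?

By the triangle rule, |l₁ − l₂| ≤ L ≤ l₁ + l₂.
So L can be 2, 3, 4.
That is 3 values.

3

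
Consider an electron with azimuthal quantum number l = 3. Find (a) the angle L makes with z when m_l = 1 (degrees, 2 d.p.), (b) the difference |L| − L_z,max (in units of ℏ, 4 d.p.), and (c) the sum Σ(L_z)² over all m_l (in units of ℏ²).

θ(m_l=1) ≈ 73.22°; |L|−L_z,max ≈ 0.4641ℏ; Σ(L_z)² = 28 ℏ²

For m_l = 1: cos θ = 1/√12, θ ≈ 73.22°.
|L| − L_z,max = (2√3 − 3)ℏ ≈ 0.4641ℏ.
Σ m_l² = 28, so Σ(L_z)² = 28 ℏ².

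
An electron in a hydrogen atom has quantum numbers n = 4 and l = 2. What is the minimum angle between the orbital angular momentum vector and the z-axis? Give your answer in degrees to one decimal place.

θ_min ≈ 35.3°

|L| = ℏ√(l(l+1)) = √6 ℏ.
The smallest angle corresponds to the largest L_z, i.e. m_l = l = 2, giving L_z = 2ℏ.
cos θ_min = 2/√6, so θ_min ≈ 35.3°.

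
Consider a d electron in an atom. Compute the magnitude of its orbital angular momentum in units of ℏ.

For a d orbital, l = 2.
|L| = ℏ√(l(l+1)) = ℏ√(2·3) = √6 ℏ

|L| = √6 ℏ ≈ 2.449ℏ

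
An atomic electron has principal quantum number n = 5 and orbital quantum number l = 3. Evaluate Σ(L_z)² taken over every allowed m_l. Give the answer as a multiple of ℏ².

m_l ∈ {-3, -2, -1, 0, 1, 2, 3}.
Σ m_l² = l(l+1)(2l+1)/3 = 3·4·7/3 = 28.

Σ(L_z)² = 28 ℏ²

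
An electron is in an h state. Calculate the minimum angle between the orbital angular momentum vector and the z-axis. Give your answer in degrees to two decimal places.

An h state has l = 5.
|L| = ℏ√(l(l+1)) = √30 ℏ.
The smallest angle corresponds to the largest L_z, i.e. m_l = l = 5, giving L_z = 5ℏ.
cos θ_min = 5/√30, so θ_min ≈ 24.09°.

θ_min ≈ 24.09°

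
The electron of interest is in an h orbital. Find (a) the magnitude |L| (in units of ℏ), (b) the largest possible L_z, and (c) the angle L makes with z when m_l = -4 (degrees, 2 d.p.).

|L| = √30 ℏ ≈ 5.477ℏ; L_z,max = 5ℏ; θ(m_l=-4) ≈ 136.91°

The letter h corresponds to l = 5.
|L| = ℏ√(5·6) = √30 ℏ ≈ 5.477ℏ.
L_z,max = lℏ = 5ℏ.
For m_l = -4: cos θ = -4/√30, θ ≈ 136.91°.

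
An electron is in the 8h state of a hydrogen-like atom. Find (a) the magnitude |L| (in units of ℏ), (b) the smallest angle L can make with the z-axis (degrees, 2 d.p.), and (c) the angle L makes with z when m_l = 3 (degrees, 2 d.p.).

The 8h subshell has l = 5.
|L| = ℏ√(5·6) = √30 ℏ ≈ 5.477ℏ.
cos θ_min = 5/√30, so θ_min ≈ 24.09°.
For m_l = 3: cos θ = 3/√30, θ ≈ 56.79°.

|L| = √30 ℏ ≈ 5.477ℏ; θ_min ≈ 24.09°; θ(m_l=3) ≈ 56.79°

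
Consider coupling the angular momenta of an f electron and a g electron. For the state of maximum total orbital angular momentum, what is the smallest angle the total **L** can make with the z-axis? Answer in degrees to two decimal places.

θ_min ≈ 20.70°

By the triangle rule, |l₁ − l₂| ≤ L ≤ l₁ + l₂.
Allowed values: L = 1, 2, 3, 4, 5, 6, 7.
The maximum is L = 7, with |L_tot| = ℏ√(7·8) = 2√14 ℏ.
The minimum angle with z is arccos(7/√56) ≈ 20.70°.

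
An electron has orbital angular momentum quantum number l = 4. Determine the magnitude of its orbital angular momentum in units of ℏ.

|L| = ℏ√(l(l+1)) = ℏ√(4·5) = 2√5 ℏ

|L| = 2√5 ℏ ≈ 4.472ℏ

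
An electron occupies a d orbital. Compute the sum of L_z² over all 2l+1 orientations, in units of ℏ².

A d state has l = 2.
m_l runs from −2 to 2, i.e. {-2, -1, 0, 1, 2}.
Σ m_l² = l(l+1)(2l+1)/3 = 2·3·5/3 = 10.

Σ(L_z)² = 10 ℏ²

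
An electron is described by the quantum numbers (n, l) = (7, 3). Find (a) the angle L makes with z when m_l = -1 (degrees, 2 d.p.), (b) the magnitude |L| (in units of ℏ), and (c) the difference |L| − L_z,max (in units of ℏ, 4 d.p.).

θ(m_l=-1) ≈ 106.78°; |L| = 2√3 ℏ ≈ 3.464ℏ; |L|−L_z,max ≈ 0.4641ℏ

For m_l = -1: cos θ = -1/√12, θ ≈ 106.78°.
|L| = ℏ√(3·4) = 2√3 ℏ ≈ 3.464ℏ.
|L| − L_z,max = (2√3 − 3)ℏ ≈ 0.4641ℏ.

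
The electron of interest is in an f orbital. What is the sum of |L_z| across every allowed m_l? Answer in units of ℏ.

The letter f corresponds to l = 3.
The allowed m_l values are -3, -2, -1, 0, 1, 2, 3.
Σ|m_l| = l(l+1) = 12.

Σ|L_z| = 12 ℏ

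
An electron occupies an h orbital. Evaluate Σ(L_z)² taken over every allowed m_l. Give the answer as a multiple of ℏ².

The letter h corresponds to l = 5.
m_l ∈ {-5, -4, -3, -2, -1, 0, 1, 2, 3, 4, 5}.
Σ m_l² = 2·(1 + 4 + 9 + 16 + 25) = 110.

Σ(L_z)² = 110 ℏ²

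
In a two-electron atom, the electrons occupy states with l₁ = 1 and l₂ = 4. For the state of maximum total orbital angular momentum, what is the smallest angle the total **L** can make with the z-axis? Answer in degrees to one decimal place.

L runs from |1 − 4| = 3 to 1 + 4 = 5.
Allowed values: L = 3, 4, 5.
The maximum is L = 5, with |L_tot| = ℏ√(5·6) = √30 ℏ.
The minimum angle with z is arccos(5/√30) ≈ 24.1°.

θ_min ≈ 24.1°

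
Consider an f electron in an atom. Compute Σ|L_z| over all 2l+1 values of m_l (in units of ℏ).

F corresponds to l = 3.
m_l ∈ {-3, -2, -1, 0, 1, 2, 3}.
Σ|m_l| = 2·3(3+1)/2 = 12.

Σ|L_z| = 12 ℏ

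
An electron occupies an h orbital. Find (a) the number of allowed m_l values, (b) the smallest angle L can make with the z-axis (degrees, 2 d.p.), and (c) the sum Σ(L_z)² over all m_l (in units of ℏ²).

An h state has l = 5.
There are 2l+1 = 11 values of m_l.
cos θ_min = 5/√30, so θ_min ≈ 24.09°.
Σ m_l² = 110, so Σ(L_z)² = 110 ℏ².

11 values; θ_min ≈ 24.09°; Σ(L_z)² = 110 ℏ²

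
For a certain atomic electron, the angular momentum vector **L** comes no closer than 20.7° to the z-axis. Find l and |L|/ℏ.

l = 7, |L| = 2√14 ℏ ≈ 7.483ℏ

At minimum angle, m_l = l, so cos θ = l/√(l(l+1)); cos²θ = l/(l+1) = 0.8751.
Thus l = 0.8751/(1 − 0.8751) ≈ 7.
Then |L| = ℏ√(7·8) = 2√14 ℏ.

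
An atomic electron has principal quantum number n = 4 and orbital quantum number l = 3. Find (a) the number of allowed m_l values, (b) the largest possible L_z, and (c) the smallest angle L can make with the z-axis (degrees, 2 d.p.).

7 values; L_z,max = 3ℏ; θ_min ≈ 30.00°

There are 2l+1 = 7 values of m_l.
L_z,max = lℏ = 3ℏ.
cos θ_min = 3/√12, so θ_min ≈ 30.00°.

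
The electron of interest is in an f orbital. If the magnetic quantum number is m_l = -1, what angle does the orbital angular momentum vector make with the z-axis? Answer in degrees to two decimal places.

An f state has l = 3.
|L|² = l(l+1)ℏ² = 12ℏ², so |L| = 2√3 ℏ.
L_z = m_l ℏ = −1ℏ.
cos θ = L_z/|L| = -1/√12, so θ ≈ 106.78°.

θ ≈ 106.78°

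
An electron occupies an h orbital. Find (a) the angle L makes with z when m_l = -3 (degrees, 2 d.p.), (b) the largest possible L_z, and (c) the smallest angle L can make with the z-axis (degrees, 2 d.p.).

For an h orbital, l = 5.
For m_l = -3: cos θ = -3/√30, θ ≈ 123.21°.
L_z,max = lℏ = 5ℏ.
cos θ_min = 5/√30, so θ_min ≈ 24.09°.

θ(m_l=-3) ≈ 123.21°; L_z,max = 5ℏ; θ_min ≈ 24.09°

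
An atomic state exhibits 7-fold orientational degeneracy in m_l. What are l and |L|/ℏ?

Since there are 2l+1 = 7 values of m_l, l = 3.
Then |L| = √(l(l+1)) ℏ = 2√3 ℏ.

l = 3, |L| = 2√3 ℏ ≈ 3.464ℏ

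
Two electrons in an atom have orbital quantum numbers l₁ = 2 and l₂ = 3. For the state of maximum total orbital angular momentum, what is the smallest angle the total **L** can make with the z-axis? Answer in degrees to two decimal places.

The total orbital quantum number L ranges from |l₁ − l₂| to l₁ + l₂ in integer steps.
L ∈ {1, 2, 3, 4, 5}.
The maximum is L = 5, with |L_tot| = ℏ√(5·6) = √30 ℏ.
The minimum angle with z is arccos(5/√30) ≈ 24.09°.

θ_min ≈ 24.09°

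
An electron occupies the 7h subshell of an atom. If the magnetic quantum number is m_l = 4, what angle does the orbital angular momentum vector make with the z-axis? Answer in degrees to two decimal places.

For 7h, l = 5.
|L| = √(l(l+1)) ℏ = √30 ℏ.
L_z = m_l ℏ = 4ℏ.
cos θ = L_z/|L| = 4/√30, so θ ≈ 43.09°.

θ ≈ 43.09°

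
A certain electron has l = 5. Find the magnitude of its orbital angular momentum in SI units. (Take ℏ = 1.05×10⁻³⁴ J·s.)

|L| = ℏ√(l(l+1)) = ℏ√(5·6) = √30 ℏ
Numerically, |L| = 5.477 × (1.05×10⁻³⁴ J·s) = 5.75×10⁻³⁴ J·s.

|L| = 5.75×10⁻³⁴ J·s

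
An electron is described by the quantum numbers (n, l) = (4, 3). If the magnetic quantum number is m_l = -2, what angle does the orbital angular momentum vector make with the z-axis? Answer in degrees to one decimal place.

θ ≈ 125.3°

|L| = ℏ√(l(l+1)) = 2√3 ℏ.
L_z = m_l ℏ = −2ℏ.
cos θ = L_z/|L| = -2/√12, so θ ≈ 125.3°.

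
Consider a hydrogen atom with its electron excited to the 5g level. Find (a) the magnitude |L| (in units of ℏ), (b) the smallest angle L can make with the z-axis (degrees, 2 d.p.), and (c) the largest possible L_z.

The 5g level has l = 4.
|L| = ℏ√(4·5) = 2√5 ℏ ≈ 4.472ℏ.
cos θ_min = 4/√20, so θ_min ≈ 26.57°.
L_z,max = lℏ = 4ℏ.

|L| = 2√5 ℏ ≈ 4.472ℏ; θ_min ≈ 26.57°; L_z,max = 4ℏ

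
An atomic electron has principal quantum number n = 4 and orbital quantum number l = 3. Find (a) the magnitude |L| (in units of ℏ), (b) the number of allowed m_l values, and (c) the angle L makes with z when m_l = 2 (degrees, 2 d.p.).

|L| = 2√3 ℏ ≈ 3.464ℏ; 7 values; θ(m_l=2) ≈ 54.74°

|L| = ℏ√(3·4) = 2√3 ℏ ≈ 3.464ℏ.
There are 2l+1 = 7 values of m_l.
For m_l = 2: cos θ = 2/√12, θ ≈ 54.74°.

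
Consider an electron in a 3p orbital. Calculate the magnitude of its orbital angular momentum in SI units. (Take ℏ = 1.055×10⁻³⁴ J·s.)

|L| = 1.492×10⁻³⁴ J·s

3p means n = 3, l = 1.
|L| = ℏ√(l(l+1)) = ℏ√(1·2) = √2 ℏ
Numerically, |L| = 1.414 × (1.055×10⁻³⁴ J·s) = 1.492×10⁻³⁴ J·s.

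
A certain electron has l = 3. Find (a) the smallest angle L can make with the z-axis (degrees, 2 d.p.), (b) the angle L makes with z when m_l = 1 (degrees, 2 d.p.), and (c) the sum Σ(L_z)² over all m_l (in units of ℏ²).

θ_min ≈ 30.00°; θ(m_l=1) ≈ 73.22°; Σ(L_z)² = 28 ℏ²

cos θ_min = 3/√12, so θ_min ≈ 30.00°.
For m_l = 1: cos θ = 1/√12, θ ≈ 73.22°.
Σ m_l² = 28, so Σ(L_z)² = 28 ℏ².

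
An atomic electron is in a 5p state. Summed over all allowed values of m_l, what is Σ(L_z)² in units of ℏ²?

For 5p, l = 1.
m_l ∈ {-1, 0, 1}.
Σ m_l² = l(l+1)(2l+1)/3 = 1·2·3/3 = 2.

Σ(L_z)² = 2 ℏ²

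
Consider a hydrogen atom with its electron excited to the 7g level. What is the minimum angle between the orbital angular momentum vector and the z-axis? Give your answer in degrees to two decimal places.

θ_min ≈ 26.57°

The 7g level has l = 4.
|L| = √(l(l+1)) ℏ = 2√5 ℏ.
The smallest angle corresponds to the largest L_z, i.e. m_l = l = 4, giving L_z = 4ℏ.
cos θ_min = 4/√20, so θ_min ≈ 26.57°.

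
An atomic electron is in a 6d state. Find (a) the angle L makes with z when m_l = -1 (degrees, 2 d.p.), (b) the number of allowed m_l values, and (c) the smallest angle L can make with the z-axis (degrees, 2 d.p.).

θ(m_l=-1) ≈ 114.09°; 5 values; θ_min ≈ 35.26°

For 6d, l = 2.
For m_l = -1: cos θ = -1/√6, θ ≈ 114.09°.
There are 2l+1 = 5 values of m_l.
cos θ_min = 2/√6, so θ_min ≈ 35.26°.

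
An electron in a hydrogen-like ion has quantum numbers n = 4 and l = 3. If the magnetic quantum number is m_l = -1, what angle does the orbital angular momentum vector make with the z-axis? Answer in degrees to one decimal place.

θ ≈ 106.8°

|L| = √(l(l+1)) ℏ = 2√3 ℏ.
L_z = m_l ℏ = −1ℏ.
cos θ = L_z/|L| = -1/√12, so θ ≈ 106.8°.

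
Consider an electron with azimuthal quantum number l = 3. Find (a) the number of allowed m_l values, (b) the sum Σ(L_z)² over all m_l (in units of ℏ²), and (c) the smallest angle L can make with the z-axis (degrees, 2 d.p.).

7 values; Σ(L_z)² = 28 ℏ²; θ_min ≈ 30.00°

There are 2l+1 = 7 values of m_l.
Σ m_l² = 28, so Σ(L_z)² = 28 ℏ².
cos θ_min = 3/√12, so θ_min ≈ 30.00°.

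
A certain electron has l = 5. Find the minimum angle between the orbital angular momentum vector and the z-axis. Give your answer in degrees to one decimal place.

|L| = √(l(l+1)) ℏ = √30 ℏ.
The smallest angle corresponds to the largest L_z, i.e. m_l = l = 5, giving L_z = 5ℏ.
cos θ_min = 5/√30, so θ_min ≈ 24.1°.

θ_min ≈ 24.1°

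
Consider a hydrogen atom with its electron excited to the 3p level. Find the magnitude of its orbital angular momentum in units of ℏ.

|L| = √2 ℏ ≈ 1.414ℏ

The 3p level has l = 1.
|L| = ℏ√(l(l+1)) = ℏ√(1·2) = √2 ℏ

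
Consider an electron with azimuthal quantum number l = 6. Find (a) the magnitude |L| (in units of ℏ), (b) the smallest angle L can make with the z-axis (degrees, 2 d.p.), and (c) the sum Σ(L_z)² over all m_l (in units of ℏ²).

|L| = ℏ√(6·7) = √42 ℏ ≈ 6.481ℏ.
cos θ_min = 6/√42, so θ_min ≈ 22.21°.
Σ m_l² = 182, so Σ(L_z)² = 182 ℏ².

|L| = √42 ℏ ≈ 6.481ℏ; θ_min ≈ 22.21°; Σ(L_z)² = 182 ℏ²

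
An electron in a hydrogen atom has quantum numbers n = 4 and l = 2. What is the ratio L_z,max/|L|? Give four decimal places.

L_z,max/|L| = 0.8165

|L| = √6 ℏ ≈ 2.4495ℏ, while L_z,max = lℏ = 2ℏ.
L_z,max/|L| = 2/√6 = 0.8165.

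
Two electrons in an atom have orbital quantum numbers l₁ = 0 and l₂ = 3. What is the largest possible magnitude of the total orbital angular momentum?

Angular momentum addition gives L = |l₁ − l₂|, …, l₁ + l₂.
L ∈ {3}.
The largest magnitude corresponds to L = 3: |L_tot| = ℏ√(3·4) = 2√3 ℏ.

|L_tot|_max = 2√3 ℏ ≈ 3.464ℏ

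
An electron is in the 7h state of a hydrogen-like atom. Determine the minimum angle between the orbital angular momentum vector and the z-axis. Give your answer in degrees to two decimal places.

θ_min ≈ 24.09°

The 7h subshell has l = 5.
|L| = ℏ√(l(l+1)) = √30 ℏ.
The smallest angle corresponds to the largest L_z, i.e. m_l = l = 5, giving L_z = 5ℏ.
cos θ_min = 5/√30, so θ_min ≈ 24.09°.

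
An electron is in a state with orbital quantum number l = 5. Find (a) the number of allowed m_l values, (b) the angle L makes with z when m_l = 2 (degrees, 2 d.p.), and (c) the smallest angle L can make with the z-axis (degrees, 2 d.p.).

11 values; θ(m_l=2) ≈ 68.58°; θ_min ≈ 24.09°

There are 2l+1 = 11 values of m_l.
For m_l = 2: cos θ = 2/√30, θ ≈ 68.58°.
cos θ_min = 5/√30, so θ_min ≈ 24.09°.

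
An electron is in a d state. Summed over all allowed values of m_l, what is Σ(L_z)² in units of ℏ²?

Σ(L_z)² = 10 ℏ²

The letter d corresponds to l = 2.
m_l runs from −2 to 2, i.e. {-2, -1, 0, 1, 2}.
Σ m_l² = l(l+1)(2l+1)/3 = 2·3·5/3 = 10.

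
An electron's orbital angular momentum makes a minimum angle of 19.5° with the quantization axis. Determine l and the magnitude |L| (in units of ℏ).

cos θ_min = l/√(l(l+1)) = √(l/(l+1)), so l/(l+1) = cos²(19.5°) = 0.8886.
Solving: l = 8.
Then |L| = ℏ√(8·9) = 6√2 ℏ.

l = 8, |L| = 6√2 ℏ ≈ 8.485ℏ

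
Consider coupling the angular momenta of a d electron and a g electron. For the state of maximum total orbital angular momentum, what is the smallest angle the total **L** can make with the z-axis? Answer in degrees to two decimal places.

Angular momentum addition gives L = |l₁ − l₂|, …, l₁ + l₂.
So L can be 2, 3, 4, 5, 6.
The maximum is L = 6, with |L_tot| = ℏ√(6·7) = √42 ℏ.
The minimum angle with z is arccos(6/√42) ≈ 22.21°.

θ_min ≈ 22.21°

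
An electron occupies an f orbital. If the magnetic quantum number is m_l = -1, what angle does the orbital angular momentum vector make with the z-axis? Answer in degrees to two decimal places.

θ ≈ 106.78°

An f state has l = 3.
|L| = √(l(l+1)) ℏ = 2√3 ℏ.
L_z = m_l ℏ = −1ℏ.
cos θ = L_z/|L| = -1/√12, so θ ≈ 106.78°.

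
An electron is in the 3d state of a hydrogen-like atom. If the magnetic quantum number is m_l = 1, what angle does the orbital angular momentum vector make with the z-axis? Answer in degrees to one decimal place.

For 3d, l = 2.
|L| = ℏ√(l(l+1)) = √6 ℏ.
L_z = m_l ℏ = 1ℏ.
cos θ = L_z/|L| = 1/√6, so θ ≈ 65.9°.

θ ≈ 65.9°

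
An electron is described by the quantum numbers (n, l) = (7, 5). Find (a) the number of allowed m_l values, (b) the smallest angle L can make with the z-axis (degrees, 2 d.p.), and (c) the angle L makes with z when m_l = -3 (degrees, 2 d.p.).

11 values; θ_min ≈ 24.09°; θ(m_l=-3) ≈ 123.21°

There are 2l+1 = 11 values of m_l.
cos θ_min = 5/√30, so θ_min ≈ 24.09°.
For m_l = -3: cos θ = -3/√30, θ ≈ 123.21°.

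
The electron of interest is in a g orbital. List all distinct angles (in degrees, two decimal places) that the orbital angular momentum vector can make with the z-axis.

θ ∈ {26.57°, 47.87°, 63.43°, 77.08°, 90.00°, 102.92°, 116.57°, 132.13°, 153.43°}

The letter g corresponds to l = 4.
|L|² = l(l+1)ℏ² = 20ℏ², so |L| = 2√5 ℏ.
cos θ = m_l/√20 for each m_l ∈ {-4, -3, -2, -1, 0, 1, 2, 3, 4}.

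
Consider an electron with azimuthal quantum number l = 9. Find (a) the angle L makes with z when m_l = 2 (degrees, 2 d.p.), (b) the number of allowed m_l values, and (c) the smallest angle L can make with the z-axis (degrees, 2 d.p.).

For m_l = 2: cos θ = 2/√90, θ ≈ 77.83°.
There are 2l+1 = 19 values of m_l.
cos θ_min = 9/√90, so θ_min ≈ 18.43°.

θ(m_l=2) ≈ 77.83°; 19 values; θ_min ≈ 18.43°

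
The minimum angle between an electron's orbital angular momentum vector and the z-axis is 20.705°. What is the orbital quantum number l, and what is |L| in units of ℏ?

l = 7, |L| = 2√14 ℏ ≈ 7.483ℏ

cos²θ_min = l/(l+1) = 0.8750.
Thus l = 0.8750/(1 − 0.8750) ≈ 7.
Then |L| = ℏ√(7·8) = 2√14 ℏ.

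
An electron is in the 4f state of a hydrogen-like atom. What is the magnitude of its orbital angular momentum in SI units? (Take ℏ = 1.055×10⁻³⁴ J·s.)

The 4f subshell has l = 3.
|L| = ℏ√(l(l+1)) = ℏ√(3·4) = 2√3 ℏ
Numerically, |L| = 3.464 × (1.055×10⁻³⁴ J·s) = 3.655×10⁻³⁴ J·s.

|L| = 3.655×10⁻³⁴ J·s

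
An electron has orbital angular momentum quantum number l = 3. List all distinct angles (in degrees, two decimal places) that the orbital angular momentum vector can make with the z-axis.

θ ∈ {30.00°, 54.74°, 73.22°, 90.00°, 106.78°, 125.26°, 150.00°}

|L| = ℏ√(l(l+1)) = 2√3 ℏ.
cos θ = m_l/√12 for each m_l ∈ {-3, -2, -1, 0, 1, 2, 3}.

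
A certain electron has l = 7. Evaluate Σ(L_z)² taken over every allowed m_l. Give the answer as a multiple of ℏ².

The allowed m_l values are -7, -6, -5, -4, -3, -2, -1, 0, 1, 2, 3, 4, 5, 6, 7.
Σ m_l² = 2·(1 + 4 + 9 + 16 + 25 + 36 + 49) = 280.

Σ(L_z)² = 280 ℏ²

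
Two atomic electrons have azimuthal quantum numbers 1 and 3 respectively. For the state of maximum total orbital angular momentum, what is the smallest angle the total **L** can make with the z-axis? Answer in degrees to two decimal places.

L runs from |1 − 3| = 2 to 1 + 3 = 4.
L ∈ {2, 3, 4}.
The maximum is L = 4, with |L_tot| = ℏ√(4·5) = 2√5 ℏ.
The minimum angle with z is arccos(4/√20) ≈ 26.57°.

θ_min ≈ 26.57°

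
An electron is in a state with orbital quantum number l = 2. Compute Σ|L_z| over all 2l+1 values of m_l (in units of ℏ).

Σ|L_z| = 6 ℏ

m_l ∈ {-2, -1, 0, 1, 2}.
Σ|m_l| = 2·2(2+1)/2 = 6.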